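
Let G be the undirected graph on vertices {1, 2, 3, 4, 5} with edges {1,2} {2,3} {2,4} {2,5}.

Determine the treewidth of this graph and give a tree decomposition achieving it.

Every bag has size at most 2, so the width is 2 − 1 = 1 and tw(G) ≤ 1. G has an edge, so its treewidth is at least 1. Hence tw(G) = 1 exactly.

Treewidth 1.
One such decomposition:
Bags: B1 = {1, 2}  B2 = {2, 3}  B3 = {2, 4}  B4 = {2, 5}
Tree: B1–B2, B2–B3, B3–B4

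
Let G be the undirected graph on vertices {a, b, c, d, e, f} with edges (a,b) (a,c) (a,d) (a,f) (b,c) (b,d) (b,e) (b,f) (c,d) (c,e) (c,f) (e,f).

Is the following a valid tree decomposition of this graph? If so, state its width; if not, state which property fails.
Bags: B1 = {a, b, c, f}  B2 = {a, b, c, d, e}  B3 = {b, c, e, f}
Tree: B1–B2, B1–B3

No — bags containing vertex e are not connected in the tree.

A tree decomposition must satisfy three properties: every vertex lies in some bag; for every edge, both endpoints lie together in some bag; and for every vertex, the bags containing it form a connected subtree. Here bags containing vertex e are not connected in the tree, so the decomposition is invalid.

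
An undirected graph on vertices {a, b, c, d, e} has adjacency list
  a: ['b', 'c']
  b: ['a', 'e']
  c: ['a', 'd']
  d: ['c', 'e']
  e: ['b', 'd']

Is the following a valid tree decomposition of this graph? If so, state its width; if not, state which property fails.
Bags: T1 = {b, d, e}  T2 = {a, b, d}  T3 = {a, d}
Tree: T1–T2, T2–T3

No — vertex c appears in no bag.

A tree decomposition must satisfy three properties: every vertex lies in some bag; for every edge, both endpoints lie together in some bag; and for every vertex, the bags containing it form a connected subtree. Here vertex c appears in no bag, so the decomposition is invalid.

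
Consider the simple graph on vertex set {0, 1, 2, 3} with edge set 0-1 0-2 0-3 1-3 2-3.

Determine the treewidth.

2

A width-2 tree decomposition is:
Bags: B1 = {0, 1, 3}  B2 = {0, 2, 3}
Tree: B1–B2
The largest bag has 3 vertices, giving width 2; this decomposition certifies tw(G) ≤ 2. On the other hand G contains the 3-clique {0, 1, 3}. A clique must lie in a single bag of any decomposition, so no decomposition can have width below 2. Combining the bounds, tw(G) = 2.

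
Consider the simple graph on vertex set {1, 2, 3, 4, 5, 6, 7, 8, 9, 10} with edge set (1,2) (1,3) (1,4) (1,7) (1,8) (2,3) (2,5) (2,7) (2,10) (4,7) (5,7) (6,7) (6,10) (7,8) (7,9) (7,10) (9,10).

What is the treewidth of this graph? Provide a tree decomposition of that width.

The largest bag has 3 vertices, giving width 2; this decomposition certifies tw(G) ≤ 2. On the other hand G contains the 3-clique {1, 2, 3}. A clique must lie in a single bag of any decomposition, so no decomposition can have width below 2. Combining the bounds, tw(G) = 2.

Treewidth 2.
Bags: B1 = {2, 7, 10}  B2 = {6, 7, 10}  B3 = {1, 2, 7}  B4 = {7, 9, 10}  B5 = {2, 5, 7}  B6 = {1, 4, 7}  B7 = {1, 7, 8}  B8 = {1, 2, 3}
Tree: B1–B2, B1–B3, B2–B4, B1–B5, B3–B6, B3–B7, B3–B8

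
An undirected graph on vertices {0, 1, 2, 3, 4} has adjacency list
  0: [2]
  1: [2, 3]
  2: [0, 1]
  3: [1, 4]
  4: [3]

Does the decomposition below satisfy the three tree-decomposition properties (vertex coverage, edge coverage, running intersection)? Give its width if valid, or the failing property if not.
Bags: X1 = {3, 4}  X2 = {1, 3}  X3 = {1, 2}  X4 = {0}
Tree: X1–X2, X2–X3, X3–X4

No — edge (2,0) lies in no bag.

A tree decomposition must satisfy three properties: every vertex lies in some bag; for every edge, both endpoints lie together in some bag; and for every vertex, the bags containing it form a connected subtree. Here edge (2,0) lies in no bag, so the decomposition is invalid.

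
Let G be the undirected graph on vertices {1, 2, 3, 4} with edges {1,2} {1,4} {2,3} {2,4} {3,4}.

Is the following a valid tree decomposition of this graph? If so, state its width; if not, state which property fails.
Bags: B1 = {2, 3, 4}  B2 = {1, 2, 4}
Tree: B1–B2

Checking the three conditions: (i) the bags cover all of {1, 2, 3, 4}; (ii) for each edge, some bag contains both endpoints; (iii) the bags containing any fixed vertex form a subtree. All hold, so the decomposition is valid with width 3 − 1 = 2.

Yes; width 2.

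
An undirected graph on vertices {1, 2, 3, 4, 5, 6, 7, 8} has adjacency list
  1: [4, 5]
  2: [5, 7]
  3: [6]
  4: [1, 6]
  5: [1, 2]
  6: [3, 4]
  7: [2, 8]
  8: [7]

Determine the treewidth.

A width-1 tree decomposition is:
Bags: B1 = {7, 8}  B2 = {2, 7}  B3 = {2, 5}  B4 = {1, 5}  B5 = {1, 4}  B6 = {4, 6}  B7 = {3, 6}
Tree: B1–B2, B2–B3, B3–B4, B4–B5, B5–B6, B6–B7
Every bag has size at most 2, so the width is 2 − 1 = 1 and tw(G) ≤ 1. Any graph with an edge has treewidth ≥ 1, and G has the edge 8–7. Hence tw(G) = 1 exactly.

1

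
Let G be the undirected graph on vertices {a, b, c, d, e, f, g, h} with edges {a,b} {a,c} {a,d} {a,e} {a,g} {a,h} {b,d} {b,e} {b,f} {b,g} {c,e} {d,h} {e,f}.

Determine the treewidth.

2

A width-2 tree decomposition is:
Bags: B1 = {a, c, e}  B2 = {a, b, e}  B3 = {a, b, g}  B4 = {a, b, d}  B5 = {b, e, f}  B6 = {a, d, h}
Tree: B1–B2, B2–B3, B2–B4, B2–B5, B4–B6
Each bag holds 3 vertices, so the decomposition has width 2, which upper-bounds the treewidth. On the other hand G contains the 3-clique {a, d, h}. A clique must lie in a single bag of any decomposition, so no decomposition can have width below 2. Hence tw(G) = 2 exactly.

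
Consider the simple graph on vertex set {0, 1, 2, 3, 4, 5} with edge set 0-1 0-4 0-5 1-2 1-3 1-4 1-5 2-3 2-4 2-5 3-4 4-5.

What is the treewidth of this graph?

3

A width-3 tree decomposition is:
Bags: B1 = {1, 2, 4, 5}  B2 = {1, 2, 3, 4}  B3 = {0, 1, 4, 5}
Tree: B1–B2, B1–B3
Every bag has size at most 4, so the width is 4 − 1 = 3 and tw(G) ≤ 3. For the lower bound, the 4 vertices {0, 1, 4, 5} are pairwise adjacent, and any tree decomposition puts a clique entirely inside one bag — forcing width ≥ 3. Combining the bounds, tw(G) = 3.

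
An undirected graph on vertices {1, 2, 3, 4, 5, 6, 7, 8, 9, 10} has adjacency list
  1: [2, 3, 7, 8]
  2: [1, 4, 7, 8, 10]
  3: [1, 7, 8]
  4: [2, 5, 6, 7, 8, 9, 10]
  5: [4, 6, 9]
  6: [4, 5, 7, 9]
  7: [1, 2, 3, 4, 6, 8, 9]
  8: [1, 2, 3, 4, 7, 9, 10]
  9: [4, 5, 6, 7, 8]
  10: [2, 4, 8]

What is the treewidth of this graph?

3

A width-3 tree decomposition is:
Bags: B1 = {1, 2, 7, 8}  B2 = {2, 4, 7, 8}  B3 = {4, 7, 8, 9}  B4 = {2, 4, 8, 10}  B5 = {4, 6, 7, 9}  B6 = {4, 5, 6, 9}  B7 = {1, 3, 7, 8}
Tree: B1–B2, B2–B3, B2–B4, B3–B5, B5–B6, B1–B7
The largest bag has 4 vertices, giving width 3; this decomposition certifies tw(G) ≤ 3. For the lower bound, the 4 vertices {1, 2, 7, 8} are pairwise adjacent, and any tree decomposition puts a clique entirely inside one bag — forcing width ≥ 3. Hence tw(G) = 3 exactly.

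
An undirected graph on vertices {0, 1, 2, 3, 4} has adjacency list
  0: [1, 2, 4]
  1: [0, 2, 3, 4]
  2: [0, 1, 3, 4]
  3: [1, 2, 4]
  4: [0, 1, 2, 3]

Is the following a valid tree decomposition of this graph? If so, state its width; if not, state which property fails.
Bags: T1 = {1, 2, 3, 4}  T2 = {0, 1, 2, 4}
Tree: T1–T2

Every vertex of G appears in some bag (union = {0, 1, 2, 3, 4}); every edge is covered by a bag; and for each vertex v the set of bags containing v is connected in the bag tree. The decomposition is therefore valid. The largest bag has 4 vertices, so the width is 3.

Yes; width 3.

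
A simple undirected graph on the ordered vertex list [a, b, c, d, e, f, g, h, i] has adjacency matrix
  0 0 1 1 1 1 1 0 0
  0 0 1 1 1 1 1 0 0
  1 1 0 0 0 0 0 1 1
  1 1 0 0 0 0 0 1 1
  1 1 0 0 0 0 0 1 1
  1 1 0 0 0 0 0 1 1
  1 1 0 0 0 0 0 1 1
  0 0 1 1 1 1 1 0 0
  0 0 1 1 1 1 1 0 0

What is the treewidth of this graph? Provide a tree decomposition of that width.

Each bag holds 5 vertices, so the decomposition has width 4, which upper-bounds the treewidth. For the lower bound: the 5 vertex sets {d,i}, {g,h}, {b,f}, {a}, {e} are disjoint, each induces a connected subgraph, and every pair is joined by at least one edge of G. Contracting each set to a single vertex therefore yields K_{5} as a minor, and since treewidth is minor-monotone, tw(G) ≥ tw(K_{5}) = 4. Hence tw(G) = 4 exactly.

Treewidth 4.
One such decomposition:
Bags: B1 = {a, b, d, h, i}  B2 = {a, b, g, h, i}  B3 = {a, b, f, h, i}  B4 = {a, b, e, h, i}  B5 = {a, b, c, h, i}
Tree: B1–B2, B2–B3, B3–B4, B4–B5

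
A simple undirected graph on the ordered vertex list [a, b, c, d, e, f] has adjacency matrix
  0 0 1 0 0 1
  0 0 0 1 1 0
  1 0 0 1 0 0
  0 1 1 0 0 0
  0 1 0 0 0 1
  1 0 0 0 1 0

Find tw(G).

2

A width-2 tree decomposition is:
Bags: B1 = {b, e, f}  B2 = {b, d, f}  B3 = {c, d, f}  B4 = {a, c, f}
Tree: B1–B2, B2–B3, B3–B4
Each bag holds 3 vertices, so the decomposition has width 2, which upper-bounds the treewidth. Since f–e–b–d–c–a–f is a cycle in G, G is not acyclic. Forests are exactly the graphs of treewidth ≤ 1, so tw(G) ≥ 2. Combining the bounds, tw(G) = 2.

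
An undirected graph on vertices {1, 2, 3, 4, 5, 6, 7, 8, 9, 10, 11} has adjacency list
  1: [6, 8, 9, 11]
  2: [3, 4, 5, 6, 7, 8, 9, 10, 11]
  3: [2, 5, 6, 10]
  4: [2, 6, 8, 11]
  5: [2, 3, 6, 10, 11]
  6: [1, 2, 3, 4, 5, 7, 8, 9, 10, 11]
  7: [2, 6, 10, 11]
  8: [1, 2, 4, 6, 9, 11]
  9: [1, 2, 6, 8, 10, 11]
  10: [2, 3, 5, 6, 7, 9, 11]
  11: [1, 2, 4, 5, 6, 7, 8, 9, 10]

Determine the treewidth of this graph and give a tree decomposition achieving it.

Treewidth 4.
One such decomposition:
Bags: B1 = {2, 6, 8, 9, 11}  B2 = {2, 6, 9, 10, 11}  B3 = {1, 6, 8, 9, 11}  B4 = {2, 5, 6, 10, 11}  B5 = {2, 6, 7, 10, 11}  B6 = {2, 3, 5, 6, 10}  B7 = {2, 4, 6, 8, 11}
Tree: B1–B2, B1–B3, B2–B4, B4–B5, B4–B6, B1–B7

Every bag has size at most 5, so the width is 5 − 1 = 4 and tw(G) ≤ 4. Conversely, {1, 6, 8, 9, 11} is a clique of size 5, and the vertices of any clique must share a bag in every tree decomposition; so some bag has ≥ 5 vertices and tw(G) ≥ 4. Hence tw(G) = 4 exactly.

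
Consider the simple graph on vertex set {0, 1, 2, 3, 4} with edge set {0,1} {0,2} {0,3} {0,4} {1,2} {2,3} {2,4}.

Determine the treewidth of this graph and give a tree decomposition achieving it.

Treewidth 2.
Bags: B1 = {0, 1, 2}  B2 = {0, 2, 3}  B3 = {0, 2, 4}
Tree: B1–B2, B2–B3

Each bag holds 3 vertices, so the decomposition has width 2, which upper-bounds the treewidth. Conversely, {0, 1, 2} is a clique of size 3, and the vertices of any clique must share a bag in every tree decomposition; so some bag has ≥ 3 vertices and tw(G) ≥ 2. Combining the bounds, tw(G) = 2.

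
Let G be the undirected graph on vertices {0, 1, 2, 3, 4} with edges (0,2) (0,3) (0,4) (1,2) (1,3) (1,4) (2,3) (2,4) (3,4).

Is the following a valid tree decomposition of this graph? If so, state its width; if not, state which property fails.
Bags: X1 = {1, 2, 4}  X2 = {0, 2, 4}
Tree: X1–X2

A tree decomposition must satisfy three properties: every vertex lies in some bag; for every edge, both endpoints lie together in some bag; and for every vertex, the bags containing it form a connected subtree. Here vertex 3 appears in no bag, so the decomposition is invalid.

No — vertex 3 appears in no bag.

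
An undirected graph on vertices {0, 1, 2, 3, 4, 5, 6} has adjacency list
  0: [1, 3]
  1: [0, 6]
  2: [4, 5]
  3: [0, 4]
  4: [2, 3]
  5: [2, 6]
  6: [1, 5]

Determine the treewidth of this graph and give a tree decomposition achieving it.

Each bag holds 3 vertices, so the decomposition has width 2, which upper-bounds the treewidth. For the lower bound, G contains the cycle 2–5–6–1–0–3–4–2, so G is not a forest; only forests have treewidth ≤ 1, hence tw(G) ≥ 2. Hence tw(G) = 2 exactly.

Treewidth 2.
One such decomposition:
Bags: B1 = {2, 5, 6}  B2 = {1, 2, 6}  B3 = {0, 1, 2}  B4 = {0, 2, 3}  B5 = {2, 3, 4}
Tree: B1–B2, B2–B3, B3–B4, B4–B5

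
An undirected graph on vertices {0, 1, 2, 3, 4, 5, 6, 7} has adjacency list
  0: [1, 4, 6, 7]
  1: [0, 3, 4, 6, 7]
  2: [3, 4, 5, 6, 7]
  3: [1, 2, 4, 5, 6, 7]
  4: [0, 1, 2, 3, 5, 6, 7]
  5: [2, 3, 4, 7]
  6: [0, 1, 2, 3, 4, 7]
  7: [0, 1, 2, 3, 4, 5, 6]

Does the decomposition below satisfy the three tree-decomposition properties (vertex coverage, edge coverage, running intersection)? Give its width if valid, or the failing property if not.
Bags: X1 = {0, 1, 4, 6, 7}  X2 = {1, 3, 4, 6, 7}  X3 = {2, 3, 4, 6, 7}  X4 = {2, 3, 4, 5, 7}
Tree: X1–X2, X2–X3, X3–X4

Yes; width 4.

Every vertex of G appears in some bag (union = {0, 1, 2, 3, 4, 5, 6, 7}); every edge is covered by a bag; and for each vertex v the set of bags containing v is connected in the bag tree. The decomposition is therefore valid. The largest bag has 5 vertices, so the width is 4.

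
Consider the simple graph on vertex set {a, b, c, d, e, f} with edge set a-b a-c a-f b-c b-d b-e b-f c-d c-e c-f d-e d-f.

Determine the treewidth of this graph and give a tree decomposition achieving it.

Treewidth 3.
One such decomposition:
Bags: B1 = {b, c, d, e}  B2 = {b, c, d, f}  B3 = {a, b, c, f}
Tree: B1–B2, B2–B3

The largest bag has 4 vertices, giving width 3; this decomposition certifies tw(G) ≤ 3. For the lower bound, the 4 vertices {b, c, d, e} are pairwise adjacent, and any tree decomposition puts a clique entirely inside one bag — forcing width ≥ 3. The upper and lower bounds meet at 3, so that is the treewidth.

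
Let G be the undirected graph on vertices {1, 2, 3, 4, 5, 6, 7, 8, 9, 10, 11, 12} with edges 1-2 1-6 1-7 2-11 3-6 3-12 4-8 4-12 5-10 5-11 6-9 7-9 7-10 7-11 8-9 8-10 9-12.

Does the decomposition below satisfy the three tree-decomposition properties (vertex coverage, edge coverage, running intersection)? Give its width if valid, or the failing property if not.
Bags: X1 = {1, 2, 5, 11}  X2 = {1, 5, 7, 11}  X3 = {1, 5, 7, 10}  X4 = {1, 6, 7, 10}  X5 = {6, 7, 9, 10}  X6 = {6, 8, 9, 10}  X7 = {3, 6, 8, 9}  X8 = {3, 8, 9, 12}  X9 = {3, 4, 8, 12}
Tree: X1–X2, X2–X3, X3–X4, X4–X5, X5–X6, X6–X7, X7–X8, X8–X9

Yes; width 3.

Every vertex of G appears in some bag (union = {1, 2, 3, 4, 5, 6, 7, 8, 9, 10, 11, 12}); every edge is covered by a bag; and for each vertex v the set of bags containing v is connected in the bag tree. The decomposition is therefore valid. The largest bag has 4 vertices, so the width is 3.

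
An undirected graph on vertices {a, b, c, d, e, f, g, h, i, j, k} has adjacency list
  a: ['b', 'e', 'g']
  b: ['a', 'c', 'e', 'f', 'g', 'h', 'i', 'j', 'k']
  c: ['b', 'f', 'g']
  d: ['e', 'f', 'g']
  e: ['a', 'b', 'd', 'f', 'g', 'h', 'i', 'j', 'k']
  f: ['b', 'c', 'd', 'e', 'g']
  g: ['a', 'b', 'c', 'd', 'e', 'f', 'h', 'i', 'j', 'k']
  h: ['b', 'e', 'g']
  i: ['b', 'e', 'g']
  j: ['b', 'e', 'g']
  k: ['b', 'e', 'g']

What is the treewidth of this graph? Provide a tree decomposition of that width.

Treewidth 3.
One such decomposition:
Bags: B1 = {b, e, f, g}  B2 = {d, e, f, g}  B3 = {b, c, f, g}  B4 = {b, e, g, i}  B5 = {b, e, g, j}  B6 = {a, b, e, g}  B7 = {b, e, g, k}  B8 = {b, e, g, h}
Tree: B1–B2, B1–B3, B1–B4, B1–B5, B4–B6, B5–B7, B4–B8

The largest bag has 4 vertices, giving width 3; this decomposition certifies tw(G) ≤ 3. For the lower bound, the 4 vertices {d, e, f, g} are pairwise adjacent, and any tree decomposition puts a clique entirely inside one bag — forcing width ≥ 3. Hence tw(G) = 3 exactly.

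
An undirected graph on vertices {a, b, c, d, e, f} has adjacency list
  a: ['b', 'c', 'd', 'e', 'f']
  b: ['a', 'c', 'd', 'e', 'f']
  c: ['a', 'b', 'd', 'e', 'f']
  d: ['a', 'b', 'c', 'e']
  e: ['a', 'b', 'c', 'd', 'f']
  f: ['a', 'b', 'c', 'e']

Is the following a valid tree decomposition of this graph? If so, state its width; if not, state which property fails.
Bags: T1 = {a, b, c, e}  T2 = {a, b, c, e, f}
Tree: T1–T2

No — vertex d appears in no bag.

A tree decomposition must satisfy three properties: every vertex lies in some bag; for every edge, both endpoints lie together in some bag; and for every vertex, the bags containing it form a connected subtree. Here vertex d appears in no bag, so the decomposition is invalid.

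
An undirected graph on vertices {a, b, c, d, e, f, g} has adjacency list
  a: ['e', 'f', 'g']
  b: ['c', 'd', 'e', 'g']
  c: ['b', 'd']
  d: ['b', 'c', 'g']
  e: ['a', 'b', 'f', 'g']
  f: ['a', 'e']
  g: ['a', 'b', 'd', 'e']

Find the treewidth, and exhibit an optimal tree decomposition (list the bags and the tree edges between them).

Treewidth 2.
One such decomposition:
Bags: B1 = {b, d, g}  B2 = {b, c, d}  B3 = {b, e, g}  B4 = {a, e, g}  B5 = {a, e, f}
Tree: B1–B2, B1–B3, B3–B4, B4–B5

The largest bag has 3 vertices, giving width 2; this decomposition certifies tw(G) ≤ 2. On the other hand G contains the 3-clique {b, d, g}. A clique must lie in a single bag of any decomposition, so no decomposition can have width below 2. The upper and lower bounds meet at 2, so that is the treewidth.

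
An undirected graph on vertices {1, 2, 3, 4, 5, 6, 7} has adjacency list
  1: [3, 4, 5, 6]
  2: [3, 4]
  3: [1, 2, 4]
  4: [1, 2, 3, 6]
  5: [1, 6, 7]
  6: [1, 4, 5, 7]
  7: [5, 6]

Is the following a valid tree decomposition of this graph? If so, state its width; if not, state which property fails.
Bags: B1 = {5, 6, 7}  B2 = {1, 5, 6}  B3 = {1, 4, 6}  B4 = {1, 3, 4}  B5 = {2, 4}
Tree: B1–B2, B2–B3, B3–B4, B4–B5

No — edge (3,2) lies in no bag.

A tree decomposition must satisfy three properties: every vertex lies in some bag; for every edge, both endpoints lie together in some bag; and for every vertex, the bags containing it form a connected subtree. Here edge (3,2) lies in no bag, so the decomposition is invalid.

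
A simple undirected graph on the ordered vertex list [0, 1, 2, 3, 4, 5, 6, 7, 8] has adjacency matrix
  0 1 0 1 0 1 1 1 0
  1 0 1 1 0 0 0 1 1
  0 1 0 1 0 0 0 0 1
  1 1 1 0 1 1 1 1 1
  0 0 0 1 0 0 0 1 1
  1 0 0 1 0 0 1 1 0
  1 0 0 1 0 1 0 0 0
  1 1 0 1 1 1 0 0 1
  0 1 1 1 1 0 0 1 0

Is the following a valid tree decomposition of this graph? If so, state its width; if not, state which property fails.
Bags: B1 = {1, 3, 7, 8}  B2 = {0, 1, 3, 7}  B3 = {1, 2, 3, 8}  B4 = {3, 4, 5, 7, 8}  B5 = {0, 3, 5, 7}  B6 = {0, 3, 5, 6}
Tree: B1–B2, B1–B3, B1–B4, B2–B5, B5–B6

No — bags containing vertex 5 are not connected in the tree.

A tree decomposition must satisfy three properties: every vertex lies in some bag; for every edge, both endpoints lie together in some bag; and for every vertex, the bags containing it form a connected subtree. Here bags containing vertex 5 are not connected in the tree, so the decomposition is invalid.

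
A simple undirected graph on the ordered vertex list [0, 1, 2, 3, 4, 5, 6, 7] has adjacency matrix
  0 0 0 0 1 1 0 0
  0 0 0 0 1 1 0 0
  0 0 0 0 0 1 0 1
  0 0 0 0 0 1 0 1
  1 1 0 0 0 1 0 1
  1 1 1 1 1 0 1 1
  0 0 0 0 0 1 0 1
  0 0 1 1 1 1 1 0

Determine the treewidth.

2

A width-2 tree decomposition is:
Bags: B1 = {4, 5, 7}  B2 = {0, 4, 5}  B3 = {5, 6, 7}  B4 = {1, 4, 5}  B5 = {2, 5, 7}  B6 = {3, 5, 7}
Tree: B1–B2, B1–B3, B2–B4, B1–B5, B1–B6
The largest bag has 3 vertices, giving width 2; this decomposition certifies tw(G) ≤ 2. For the lower bound, the 3 vertices {0, 4, 5} are pairwise adjacent, and any tree decomposition puts a clique entirely inside one bag — forcing width ≥ 2. Therefore the treewidth is 2.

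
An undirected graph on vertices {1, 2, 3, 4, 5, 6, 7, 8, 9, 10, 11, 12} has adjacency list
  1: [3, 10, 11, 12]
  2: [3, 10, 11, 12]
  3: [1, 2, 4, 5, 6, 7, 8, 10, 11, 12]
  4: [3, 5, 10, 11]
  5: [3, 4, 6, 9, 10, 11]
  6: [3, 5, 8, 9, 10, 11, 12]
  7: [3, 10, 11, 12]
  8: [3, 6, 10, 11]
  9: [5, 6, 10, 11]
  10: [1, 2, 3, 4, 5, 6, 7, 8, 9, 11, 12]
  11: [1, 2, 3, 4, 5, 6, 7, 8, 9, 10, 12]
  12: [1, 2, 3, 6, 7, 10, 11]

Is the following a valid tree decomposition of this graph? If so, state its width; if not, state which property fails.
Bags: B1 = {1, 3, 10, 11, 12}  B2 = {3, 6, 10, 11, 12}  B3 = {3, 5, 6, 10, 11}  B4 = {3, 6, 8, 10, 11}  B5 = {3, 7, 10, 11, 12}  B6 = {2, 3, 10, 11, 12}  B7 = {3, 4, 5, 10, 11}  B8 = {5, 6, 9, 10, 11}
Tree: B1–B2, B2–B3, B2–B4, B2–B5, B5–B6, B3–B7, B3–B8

Yes; width 4.

Checking the three conditions: (i) the bags cover all of {1, 2, 3, 4, 5, 6, 7, 8, 9, 10, 11, 12}; (ii) for each edge, some bag contains both endpoints; (iii) the bags containing any fixed vertex form a subtree. All hold, so the decomposition is valid with width 5 − 1 = 4.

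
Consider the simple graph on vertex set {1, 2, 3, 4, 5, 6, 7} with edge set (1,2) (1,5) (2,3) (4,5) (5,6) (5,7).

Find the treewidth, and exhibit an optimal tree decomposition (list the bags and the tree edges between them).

Treewidth 1.
One such decomposition:
Bags: B1 = {4, 5}  B2 = {1, 5}  B3 = {5, 7}  B4 = {1, 2}  B5 = {5, 6}  B6 = {2, 3}
Tree: B1–B2, B1–B3, B2–B4, B3–B5, B4–B6

Every bag has size at most 2, so the width is 2 − 1 = 1 and tw(G) ≤ 1. Since G has at least one edge (e.g. 5–4), it is not an edgeless graph, so tw(G) ≥ 1. The upper and lower bounds meet at 1, so that is the treewidth.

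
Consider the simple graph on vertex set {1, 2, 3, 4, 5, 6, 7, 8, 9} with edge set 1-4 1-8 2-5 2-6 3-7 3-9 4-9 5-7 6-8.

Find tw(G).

2

A width-2 tree decomposition is:
Bags: B1 = {3, 4, 9}  B2 = {3, 4, 7}  B3 = {4, 5, 7}  B4 = {2, 4, 5}  B5 = {2, 4, 6}  B6 = {4, 6, 8}  B7 = {1, 4, 8}
Tree: B1–B2, B2–B3, B3–B4, B4–B5, B5–B6, B6–B7
Every bag has size at most 3, so the width is 3 − 1 = 2 and tw(G) ≤ 2. Since 4–9–3–7–5–2–6–8–1–4 is a cycle in G, G is not acyclic. Forests are exactly the graphs of treewidth ≤ 1, so tw(G) ≥ 2. Therefore the treewidth is 2.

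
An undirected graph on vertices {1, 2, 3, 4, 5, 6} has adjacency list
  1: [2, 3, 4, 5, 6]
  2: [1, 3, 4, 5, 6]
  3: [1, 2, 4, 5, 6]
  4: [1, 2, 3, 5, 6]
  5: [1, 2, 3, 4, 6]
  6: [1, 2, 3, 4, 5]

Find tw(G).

5

A width-5 tree decomposition is:
Bags: B1 = {1, 2, 3, 4, 5, 6}
Tree: (single bag)
A single bag containing all 6 vertices is trivially a valid decomposition of width 5. On the other hand G contains the 6-clique {1, 2, 3, 4, 5, 6}. A clique must lie in a single bag of any decomposition, so no decomposition can have width below 5. Hence tw(G) = 5 exactly.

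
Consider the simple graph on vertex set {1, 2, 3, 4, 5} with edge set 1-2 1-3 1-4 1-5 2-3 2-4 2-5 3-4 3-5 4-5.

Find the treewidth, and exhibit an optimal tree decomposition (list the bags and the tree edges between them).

With just one bag of size 5, the width is 5 − 1 = 4, so tw(G) ≤ 4. On the other hand G contains the 5-clique {1, 2, 3, 4, 5}. A clique must lie in a single bag of any decomposition, so no decomposition can have width below 4. Therefore the treewidth is 4.

Treewidth 4.
Bags: B1 = {1, 2, 3, 4, 5}
Tree: (single bag)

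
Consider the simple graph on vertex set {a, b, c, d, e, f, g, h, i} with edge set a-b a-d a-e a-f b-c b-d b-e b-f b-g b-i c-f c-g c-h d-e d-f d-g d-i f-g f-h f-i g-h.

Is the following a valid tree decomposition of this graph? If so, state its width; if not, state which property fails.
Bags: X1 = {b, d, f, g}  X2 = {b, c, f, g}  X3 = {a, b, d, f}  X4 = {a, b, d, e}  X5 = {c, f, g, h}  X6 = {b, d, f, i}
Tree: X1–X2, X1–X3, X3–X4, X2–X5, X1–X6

Yes; width 3.

Checking the three conditions: (i) the bags cover all of {a, b, c, d, e, f, g, h, i}; (ii) for each edge, some bag contains both endpoints; (iii) the bags containing any fixed vertex form a subtree. All hold, so the decomposition is valid with width 4 − 1 = 3.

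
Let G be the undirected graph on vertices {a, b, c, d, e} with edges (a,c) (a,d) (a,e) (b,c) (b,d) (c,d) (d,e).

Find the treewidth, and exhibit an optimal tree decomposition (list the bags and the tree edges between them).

Treewidth 2.
One optimal decomposition is:
Bags: B1 = {a, d, e}  B2 = {a, c, d}  B3 = {b, c, d}
Tree: B1–B2, B2–B3

The largest bag has 3 vertices, giving width 2; this decomposition certifies tw(G) ≤ 2. For the lower bound, the 3 vertices {a, d, e} are pairwise adjacent, and any tree decomposition puts a clique entirely inside one bag — forcing width ≥ 2. Therefore the treewidth is 2.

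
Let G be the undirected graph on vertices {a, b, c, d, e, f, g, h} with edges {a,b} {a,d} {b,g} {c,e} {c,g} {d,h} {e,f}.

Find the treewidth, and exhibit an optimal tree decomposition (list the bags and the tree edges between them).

Each bag holds 2 vertices, so the decomposition has width 1, which upper-bounds the treewidth. Any graph with an edge has treewidth ≥ 1, and G has the edge h–d. Hence tw(G) = 1 exactly.

Treewidth 1.
One such decomposition:
Bags: B1 = {d, h}  B2 = {a, d}  B3 = {a, b}  B4 = {b, g}  B5 = {c, g}  B6 = {c, e}  B7 = {e, f}
Tree: B1–B2, B2–B3, B3–B4, B4–B5, B5–B6, B6–B7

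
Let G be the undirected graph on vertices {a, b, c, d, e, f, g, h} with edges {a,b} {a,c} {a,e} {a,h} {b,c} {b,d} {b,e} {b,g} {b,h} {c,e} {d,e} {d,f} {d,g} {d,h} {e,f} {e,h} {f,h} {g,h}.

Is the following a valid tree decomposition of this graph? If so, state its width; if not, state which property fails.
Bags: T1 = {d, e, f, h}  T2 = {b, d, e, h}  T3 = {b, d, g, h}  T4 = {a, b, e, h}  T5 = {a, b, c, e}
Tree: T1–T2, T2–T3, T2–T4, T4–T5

Checking the three conditions: (i) the bags cover all of {a, b, c, d, e, f, g, h}; (ii) for each edge, some bag contains both endpoints; (iii) the bags containing any fixed vertex form a subtree. All hold, so the decomposition is valid with width 4 − 1 = 3.

Yes; width 3.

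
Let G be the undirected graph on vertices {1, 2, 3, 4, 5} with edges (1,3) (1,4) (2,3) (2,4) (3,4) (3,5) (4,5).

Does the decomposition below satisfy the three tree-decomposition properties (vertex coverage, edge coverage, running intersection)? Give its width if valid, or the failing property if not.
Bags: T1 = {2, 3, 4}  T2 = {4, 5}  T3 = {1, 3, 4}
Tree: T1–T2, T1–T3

No — edge (3,5) lies in no bag.

A tree decomposition must satisfy three properties: every vertex lies in some bag; for every edge, both endpoints lie together in some bag; and for every vertex, the bags containing it form a connected subtree. Here edge (3,5) lies in no bag, so the decomposition is invalid.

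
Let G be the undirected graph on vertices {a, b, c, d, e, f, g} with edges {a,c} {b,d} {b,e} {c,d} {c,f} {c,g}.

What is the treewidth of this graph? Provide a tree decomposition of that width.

Every bag has size at most 2, so the width is 2 − 1 = 1 and tw(G) ≤ 1. Any graph with an edge has treewidth ≥ 1, and G has the edge c–d. Therefore the treewidth is 1.

Treewidth 1.
One optimal decomposition is:
Bags: B1 = {c, d}  B2 = {a, c}  B3 = {c, f}  B4 = {c, g}  B5 = {b, d}  B6 = {b, e}
Tree: B1–B2, B1–B3, B1–B4, B1–B5, B5–B6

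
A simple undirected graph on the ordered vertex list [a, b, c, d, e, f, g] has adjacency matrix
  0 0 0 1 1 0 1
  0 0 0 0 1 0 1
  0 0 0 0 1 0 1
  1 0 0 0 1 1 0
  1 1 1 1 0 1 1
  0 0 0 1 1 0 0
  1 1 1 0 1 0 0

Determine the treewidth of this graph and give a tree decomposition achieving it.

Treewidth 2.
One optimal decomposition is:
Bags: B1 = {d, e, f}  B2 = {a, d, e}  B3 = {a, e, g}  B4 = {b, e, g}  B5 = {c, e, g}
Tree: B1–B2, B2–B3, B3–B4, B3–B5

Each bag holds 3 vertices, so the decomposition has width 2, which upper-bounds the treewidth. Conversely, {a, d, e} is a clique of size 3, and the vertices of any clique must share a bag in every tree decomposition; so some bag has ≥ 3 vertices and tw(G) ≥ 2. Therefore the treewidth is 2.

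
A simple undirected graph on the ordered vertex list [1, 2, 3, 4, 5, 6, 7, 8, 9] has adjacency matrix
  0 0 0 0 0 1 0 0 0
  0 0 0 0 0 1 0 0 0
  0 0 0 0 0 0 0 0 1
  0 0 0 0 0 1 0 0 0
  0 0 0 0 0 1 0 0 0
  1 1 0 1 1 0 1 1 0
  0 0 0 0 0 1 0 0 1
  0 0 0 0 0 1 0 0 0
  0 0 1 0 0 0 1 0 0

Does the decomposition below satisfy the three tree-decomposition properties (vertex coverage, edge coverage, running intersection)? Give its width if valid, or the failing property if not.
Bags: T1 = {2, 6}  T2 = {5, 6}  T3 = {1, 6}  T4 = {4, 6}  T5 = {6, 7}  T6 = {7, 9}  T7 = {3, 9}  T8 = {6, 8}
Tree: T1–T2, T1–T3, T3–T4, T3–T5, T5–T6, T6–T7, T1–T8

Every vertex of G appears in some bag (union = {1, 2, 3, 4, 5, 6, 7, 8, 9}); every edge is covered by a bag; and for each vertex v the set of bags containing v is connected in the bag tree. The decomposition is therefore valid. The largest bag has 2 vertices, so the width is 1.

Yes; width 1.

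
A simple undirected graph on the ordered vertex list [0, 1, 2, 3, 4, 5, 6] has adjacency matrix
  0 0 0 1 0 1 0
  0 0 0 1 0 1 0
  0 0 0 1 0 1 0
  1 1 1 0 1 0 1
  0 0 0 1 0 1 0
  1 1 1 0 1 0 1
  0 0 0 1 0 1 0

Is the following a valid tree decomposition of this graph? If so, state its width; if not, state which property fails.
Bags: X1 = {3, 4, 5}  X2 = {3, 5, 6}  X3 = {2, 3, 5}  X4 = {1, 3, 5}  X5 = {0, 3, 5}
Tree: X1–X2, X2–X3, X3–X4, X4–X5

Yes; width 2.

Checking the three conditions: (i) the bags cover all of {0, 1, 2, 3, 4, 5, 6}; (ii) for each edge, some bag contains both endpoints; (iii) the bags containing any fixed vertex form a subtree. All hold, so the decomposition is valid with width 3 − 1 = 2.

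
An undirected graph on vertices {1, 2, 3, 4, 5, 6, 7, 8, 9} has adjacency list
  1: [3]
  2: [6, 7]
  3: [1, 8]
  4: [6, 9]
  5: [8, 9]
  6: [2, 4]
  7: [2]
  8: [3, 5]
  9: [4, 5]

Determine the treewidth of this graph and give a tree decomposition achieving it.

Each bag holds 2 vertices, so the decomposition has width 1, which upper-bounds the treewidth. Any graph with an edge has treewidth ≥ 1, and G has the edge 1–3. The upper and lower bounds meet at 1, so that is the treewidth.

Treewidth 1.
One optimal decomposition is:
Bags: B1 = {1, 3}  B2 = {3, 8}  B3 = {5, 8}  B4 = {5, 9}  B5 = {4, 9}  B6 = {4, 6}  B7 = {2, 6}  B8 = {2, 7}
Tree: B1–B2, B2–B3, B3–B4, B4–B5, B5–B6, B6–B7, B7–B8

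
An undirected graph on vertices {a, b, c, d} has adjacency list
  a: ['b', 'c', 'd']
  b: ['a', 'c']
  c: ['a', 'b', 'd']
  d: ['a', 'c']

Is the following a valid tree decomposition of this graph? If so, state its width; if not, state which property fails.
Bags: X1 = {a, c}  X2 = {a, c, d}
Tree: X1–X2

No — vertex b appears in no bag.

A tree decomposition must satisfy three properties: every vertex lies in some bag; for every edge, both endpoints lie together in some bag; and for every vertex, the bags containing it form a connected subtree. Here vertex b appears in no bag, so the decomposition is invalid.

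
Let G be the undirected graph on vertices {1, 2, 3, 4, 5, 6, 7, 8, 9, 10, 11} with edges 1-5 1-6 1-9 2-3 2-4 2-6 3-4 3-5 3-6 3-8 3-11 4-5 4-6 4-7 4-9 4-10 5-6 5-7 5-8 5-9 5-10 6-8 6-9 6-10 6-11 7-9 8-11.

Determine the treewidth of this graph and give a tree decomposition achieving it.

Every bag has size at most 4, so the width is 4 − 1 = 3 and tw(G) ≤ 3. On the other hand G contains the 4-clique {2, 3, 4, 6}. A clique must lie in a single bag of any decomposition, so no decomposition can have width below 3. Combining the bounds, tw(G) = 3.

Treewidth 3.
Bags: B1 = {3, 4, 5, 6}  B2 = {3, 5, 6, 8}  B3 = {4, 5, 6, 9}  B4 = {1, 5, 6, 9}  B5 = {4, 5, 6, 10}  B6 = {3, 6, 8, 11}  B7 = {2, 3, 4, 6}  B8 = {4, 5, 7, 9}
Tree: B1–B2, B1–B3, B3–B4, B3–B5, B2–B6, B1–B7, B3–B8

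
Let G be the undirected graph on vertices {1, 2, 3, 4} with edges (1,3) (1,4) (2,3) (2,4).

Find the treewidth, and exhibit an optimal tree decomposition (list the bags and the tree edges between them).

The largest bag has 3 vertices, giving width 2; this decomposition certifies tw(G) ≤ 2. For the lower bound, G contains the cycle 3–2–4–1–3, so G is not a forest; only forests have treewidth ≤ 1, hence tw(G) ≥ 2. Therefore the treewidth is 2.

Treewidth 2.
One such decomposition:
Bags: B1 = {2, 3, 4}  B2 = {1, 3, 4}
Tree: B1–B2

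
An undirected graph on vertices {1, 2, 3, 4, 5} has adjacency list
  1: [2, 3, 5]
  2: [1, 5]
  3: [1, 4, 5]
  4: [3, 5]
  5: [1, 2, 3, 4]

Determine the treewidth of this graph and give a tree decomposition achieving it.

Treewidth 2.
One optimal decomposition is:
Bags: B1 = {1, 3, 5}  B2 = {3, 4, 5}  B3 = {1, 2, 5}
Tree: B1–B2, B1–B3

Every bag has size at most 3, so the width is 3 − 1 = 2 and tw(G) ≤ 2. On the other hand G contains the 3-clique {1, 2, 5}. A clique must lie in a single bag of any decomposition, so no decomposition can have width below 2. Hence tw(G) = 2 exactly.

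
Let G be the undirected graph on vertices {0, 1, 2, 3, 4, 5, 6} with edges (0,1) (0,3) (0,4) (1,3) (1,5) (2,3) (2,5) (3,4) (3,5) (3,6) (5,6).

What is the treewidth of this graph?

2

A width-2 tree decomposition is:
Bags: B1 = {0, 3, 4}  B2 = {0, 1, 3}  B3 = {1, 3, 5}  B4 = {3, 5, 6}  B5 = {2, 3, 5}
Tree: B1–B2, B2–B3, B3–B4, B3–B5
Every bag has size at most 3, so the width is 3 − 1 = 2 and tw(G) ≤ 2. For the lower bound, the 3 vertices {0, 1, 3} are pairwise adjacent, and any tree decomposition puts a clique entirely inside one bag — forcing width ≥ 2. Hence tw(G) = 2 exactly.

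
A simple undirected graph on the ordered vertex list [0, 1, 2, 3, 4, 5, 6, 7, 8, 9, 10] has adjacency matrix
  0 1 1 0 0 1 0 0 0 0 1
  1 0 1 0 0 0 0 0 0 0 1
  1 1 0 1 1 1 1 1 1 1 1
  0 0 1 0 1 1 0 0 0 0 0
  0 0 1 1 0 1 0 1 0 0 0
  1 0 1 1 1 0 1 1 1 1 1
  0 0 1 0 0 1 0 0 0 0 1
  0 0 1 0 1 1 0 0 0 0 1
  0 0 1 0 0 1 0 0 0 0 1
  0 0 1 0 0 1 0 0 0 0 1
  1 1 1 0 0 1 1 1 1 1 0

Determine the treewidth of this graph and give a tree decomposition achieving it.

Every bag has size at most 4, so the width is 4 − 1 = 3 and tw(G) ≤ 3. For the lower bound, the 4 vertices {0, 1, 2, 10} are pairwise adjacent, and any tree decomposition puts a clique entirely inside one bag — forcing width ≥ 3. The upper and lower bounds meet at 3, so that is the treewidth.

Treewidth 3.
One such decomposition:
Bags: B1 = {2, 5, 8, 10}  B2 = {0, 2, 5, 10}  B3 = {2, 5, 7, 10}  B4 = {2, 5, 9, 10}  B5 = {2, 4, 5, 7}  B6 = {2, 5, 6, 10}  B7 = {0, 1, 2, 10}  B8 = {2, 3, 4, 5}
Tree: B1–B2, B1–B3, B1–B4, B3–B5, B1–B6, B2–B7, B5–B8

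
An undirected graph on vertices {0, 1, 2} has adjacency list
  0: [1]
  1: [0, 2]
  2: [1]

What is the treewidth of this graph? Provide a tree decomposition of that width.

Every bag has size at most 2, so the width is 2 − 1 = 1 and tw(G) ≤ 1. Since G has at least one edge (e.g. 1–0), it is not an edgeless graph, so tw(G) ≥ 1. The upper and lower bounds meet at 1, so that is the treewidth.

Treewidth 1.
Bags: B1 = {0, 1}  B2 = {1, 2}
Tree: B1–B2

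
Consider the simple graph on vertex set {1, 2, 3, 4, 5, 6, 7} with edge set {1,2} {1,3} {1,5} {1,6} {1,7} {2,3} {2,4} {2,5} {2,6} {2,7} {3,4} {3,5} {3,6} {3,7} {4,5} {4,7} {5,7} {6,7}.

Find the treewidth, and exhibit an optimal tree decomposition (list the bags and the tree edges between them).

Treewidth 4.
One optimal decomposition is:
Bags: B1 = {1, 2, 3, 6, 7}  B2 = {1, 2, 3, 5, 7}  B3 = {2, 3, 4, 5, 7}
Tree: B1–B2, B2–B3

The largest bag has 5 vertices, giving width 4; this decomposition certifies tw(G) ≤ 4. For the lower bound, the 5 vertices {1, 2, 3, 5, 7} are pairwise adjacent, and any tree decomposition puts a clique entirely inside one bag — forcing width ≥ 4. Therefore the treewidth is 4.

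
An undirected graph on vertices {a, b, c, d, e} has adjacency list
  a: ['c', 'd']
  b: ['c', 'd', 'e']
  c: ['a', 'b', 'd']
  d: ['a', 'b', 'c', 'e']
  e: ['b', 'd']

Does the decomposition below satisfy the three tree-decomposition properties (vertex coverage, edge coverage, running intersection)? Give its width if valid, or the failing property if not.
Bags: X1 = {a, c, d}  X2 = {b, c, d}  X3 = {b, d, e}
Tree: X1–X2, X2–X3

Yes; width 2.

Vertex coverage: the bags together contain {a, b, c, d, e}, the full vertex set. Edge coverage: each edge of G has both endpoints in at least one bag. Running intersection: for every vertex, the bags containing it form a connected subtree. All three properties hold, so this is a valid tree decomposition of width max|bag| − 1 = 2, and hence tw(G) ≤ 2.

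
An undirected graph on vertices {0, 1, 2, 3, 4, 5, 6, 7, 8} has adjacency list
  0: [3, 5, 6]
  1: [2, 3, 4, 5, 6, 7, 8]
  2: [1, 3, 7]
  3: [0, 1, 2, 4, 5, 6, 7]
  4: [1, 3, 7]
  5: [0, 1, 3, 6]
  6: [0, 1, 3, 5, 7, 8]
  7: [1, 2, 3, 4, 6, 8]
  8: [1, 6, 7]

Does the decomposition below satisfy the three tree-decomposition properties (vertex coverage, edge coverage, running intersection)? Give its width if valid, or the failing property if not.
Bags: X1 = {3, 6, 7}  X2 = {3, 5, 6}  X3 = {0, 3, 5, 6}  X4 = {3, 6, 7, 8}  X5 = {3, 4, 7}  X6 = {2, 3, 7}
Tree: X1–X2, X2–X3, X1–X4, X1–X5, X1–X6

A tree decomposition must satisfy three properties: every vertex lies in some bag; for every edge, both endpoints lie together in some bag; and for every vertex, the bags containing it form a connected subtree. Here vertex 1 appears in no bag, so the decomposition is invalid.

No — vertex 1 appears in no bag.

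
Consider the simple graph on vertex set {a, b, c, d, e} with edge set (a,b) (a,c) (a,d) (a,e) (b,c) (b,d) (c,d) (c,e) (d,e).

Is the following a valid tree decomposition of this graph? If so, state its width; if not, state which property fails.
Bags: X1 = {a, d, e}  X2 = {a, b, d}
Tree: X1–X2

A tree decomposition must satisfy three properties: every vertex lies in some bag; for every edge, both endpoints lie together in some bag; and for every vertex, the bags containing it form a connected subtree. Here vertex c appears in no bag, so the decomposition is invalid.

No — vertex c appears in no bag.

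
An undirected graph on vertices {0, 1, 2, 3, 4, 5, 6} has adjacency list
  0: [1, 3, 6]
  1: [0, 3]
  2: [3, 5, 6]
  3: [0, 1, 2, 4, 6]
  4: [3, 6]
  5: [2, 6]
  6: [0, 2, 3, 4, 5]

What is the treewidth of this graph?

2

A width-2 tree decomposition is:
Bags: B1 = {0, 3, 6}  B2 = {0, 1, 3}  B3 = {2, 3, 6}  B4 = {2, 5, 6}  B5 = {3, 4, 6}
Tree: B1–B2, B1–B3, B3–B4, B3–B5
Each bag holds 3 vertices, so the decomposition has width 2, which upper-bounds the treewidth. On the other hand G contains the 3-clique {0, 1, 3}. A clique must lie in a single bag of any decomposition, so no decomposition can have width below 2. Hence tw(G) = 2 exactly.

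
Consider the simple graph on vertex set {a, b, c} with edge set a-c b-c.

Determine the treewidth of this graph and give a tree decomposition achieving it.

Each bag holds 2 vertices, so the decomposition has width 1, which upper-bounds the treewidth. Since G has at least one edge (e.g. a–c), it is not an edgeless graph, so tw(G) ≥ 1. Therefore the treewidth is 1.

Treewidth 1.
Bags: B1 = {a, c}  B2 = {b, c}
Tree: B1–B2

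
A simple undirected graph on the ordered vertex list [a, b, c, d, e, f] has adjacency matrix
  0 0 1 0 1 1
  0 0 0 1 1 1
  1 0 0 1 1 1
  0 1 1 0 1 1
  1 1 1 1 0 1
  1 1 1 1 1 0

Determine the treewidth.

3

A width-3 tree decomposition is:
Bags: B1 = {c, d, e, f}  B2 = {a, c, e, f}  B3 = {b, d, e, f}
Tree: B1–B2, B1–B3
The largest bag has 4 vertices, giving width 3; this decomposition certifies tw(G) ≤ 3. Conversely, {c, d, e, f} is a clique of size 4, and the vertices of any clique must share a bag in every tree decomposition; so some bag has ≥ 4 vertices and tw(G) ≥ 3. Combining the bounds, tw(G) = 3.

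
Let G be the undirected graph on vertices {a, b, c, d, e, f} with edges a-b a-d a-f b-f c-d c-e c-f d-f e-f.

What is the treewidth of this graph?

A width-2 tree decomposition is:
Bags: B1 = {a, b, f}  B2 = {a, d, f}  B3 = {c, d, f}  B4 = {c, e, f}
Tree: B1–B2, B2–B3, B3–B4
Every bag has size at most 3, so the width is 3 − 1 = 2 and tw(G) ≤ 2. On the other hand G contains the 3-clique {c, d, f}. A clique must lie in a single bag of any decomposition, so no decomposition can have width below 2. The upper and lower bounds meet at 2, so that is the treewidth.

2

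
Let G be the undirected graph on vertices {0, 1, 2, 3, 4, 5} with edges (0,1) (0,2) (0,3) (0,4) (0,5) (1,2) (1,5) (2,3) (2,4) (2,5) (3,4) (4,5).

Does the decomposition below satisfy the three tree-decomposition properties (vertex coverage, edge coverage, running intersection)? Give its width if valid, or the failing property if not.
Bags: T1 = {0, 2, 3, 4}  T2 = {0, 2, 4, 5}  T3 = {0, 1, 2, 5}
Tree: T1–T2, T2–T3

Yes; width 3.

Vertex coverage: the bags together contain {0, 1, 2, 3, 4, 5}, the full vertex set. Edge coverage: each edge of G has both endpoints in at least one bag. Running intersection: for every vertex, the bags containing it form a connected subtree. All three properties hold, so this is a valid tree decomposition of width max|bag| − 1 = 3, and hence tw(G) ≤ 3.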